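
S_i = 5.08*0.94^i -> [5.08, 4.78, 4.49, 4.22, 3.97]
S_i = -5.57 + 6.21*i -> [-5.57, 0.64, 6.85, 13.06, 19.27]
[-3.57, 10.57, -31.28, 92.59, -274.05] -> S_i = -3.57*(-2.96)^i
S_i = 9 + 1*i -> [9, 10, 11, 12, 13]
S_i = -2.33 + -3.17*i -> [-2.33, -5.5, -8.67, -11.84, -15.01]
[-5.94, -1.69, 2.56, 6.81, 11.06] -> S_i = -5.94 + 4.25*i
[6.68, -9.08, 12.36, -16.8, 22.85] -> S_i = 6.68*(-1.36)^i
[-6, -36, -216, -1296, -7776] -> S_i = -6*6^i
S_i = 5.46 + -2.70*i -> [5.46, 2.76, 0.06, -2.64, -5.34]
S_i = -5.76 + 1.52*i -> [-5.76, -4.24, -2.72, -1.2, 0.32]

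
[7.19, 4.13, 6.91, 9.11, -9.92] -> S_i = Random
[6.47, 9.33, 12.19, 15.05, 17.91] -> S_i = 6.47 + 2.86*i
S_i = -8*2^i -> [-8, -16, -32, -64, -128]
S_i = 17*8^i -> [17, 136, 1088, 8704, 69632]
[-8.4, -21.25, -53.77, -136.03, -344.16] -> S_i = -8.40*2.53^i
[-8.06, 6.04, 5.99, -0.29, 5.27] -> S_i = Random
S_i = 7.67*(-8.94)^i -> [7.67, -68.57, 613.01, -5480.35, 48994.29]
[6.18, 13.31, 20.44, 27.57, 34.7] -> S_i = 6.18 + 7.13*i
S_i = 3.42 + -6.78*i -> [3.42, -3.36, -10.14, -16.92, -23.7]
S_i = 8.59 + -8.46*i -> [8.59, 0.13, -8.33, -16.79, -25.25]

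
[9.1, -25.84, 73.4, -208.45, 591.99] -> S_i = 9.10*(-2.84)^i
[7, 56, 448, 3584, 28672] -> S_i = 7*8^i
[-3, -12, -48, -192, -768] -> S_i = -3*4^i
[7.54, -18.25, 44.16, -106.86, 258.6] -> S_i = 7.54*(-2.42)^i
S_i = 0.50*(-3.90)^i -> [0.5, -1.95, 7.6, -29.66, 115.67]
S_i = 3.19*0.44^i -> [3.19, 1.4, 0.62, 0.27, 0.12]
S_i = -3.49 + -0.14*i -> [-3.49, -3.63, -3.77, -3.91, -4.05]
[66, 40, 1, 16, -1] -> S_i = Random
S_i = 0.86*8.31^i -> [0.86, 7.15, 59.39, 493.52, 4101.12]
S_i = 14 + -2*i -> [14, 12, 10, 8, 6]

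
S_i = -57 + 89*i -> [-57, 32, 121, 210, 299]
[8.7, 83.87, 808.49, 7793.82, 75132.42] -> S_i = 8.70*9.64^i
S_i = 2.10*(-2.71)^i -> [2.1, -5.69, 15.42, -41.8, 113.27]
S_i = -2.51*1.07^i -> [-2.51, -2.69, -2.87, -3.07, -3.29]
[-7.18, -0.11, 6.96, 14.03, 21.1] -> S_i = -7.18 + 7.07*i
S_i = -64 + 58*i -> [-64, -6, 52, 110, 168]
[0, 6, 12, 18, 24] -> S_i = 0 + 6*i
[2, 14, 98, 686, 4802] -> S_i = 2*7^i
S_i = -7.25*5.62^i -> [-7.25, -40.74, -228.99, -1286.91, -7232.41]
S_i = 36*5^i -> [36, 180, 900, 4500, 22500]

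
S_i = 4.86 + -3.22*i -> [4.86, 1.64, -1.58, -4.8, -8.02]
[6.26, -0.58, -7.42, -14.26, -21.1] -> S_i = 6.26 + -6.84*i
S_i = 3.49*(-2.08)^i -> [3.49, -7.26, 15.1, -31.41, 65.32]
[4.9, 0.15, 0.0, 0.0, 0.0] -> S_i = 4.90*0.03^i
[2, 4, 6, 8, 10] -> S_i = 2 + 2*i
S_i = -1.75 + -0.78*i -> [-1.75, -2.53, -3.31, -4.09, -4.87]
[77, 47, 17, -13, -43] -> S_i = 77 + -30*i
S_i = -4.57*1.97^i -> [-4.57, -9.0, -17.74, -34.94, -68.83]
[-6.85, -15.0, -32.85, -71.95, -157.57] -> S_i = -6.85*2.19^i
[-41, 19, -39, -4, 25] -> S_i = Random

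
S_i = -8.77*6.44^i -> [-8.77, -56.48, -363.72, -2342.38, -15084.92]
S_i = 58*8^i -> [58, 464, 3712, 29696, 237568]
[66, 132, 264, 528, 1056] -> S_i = 66*2^i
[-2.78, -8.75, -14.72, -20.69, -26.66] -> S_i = -2.78 + -5.97*i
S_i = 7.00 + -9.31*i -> [7.0, -2.31, -11.62, -20.93, -30.24]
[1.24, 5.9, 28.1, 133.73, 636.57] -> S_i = 1.24*4.76^i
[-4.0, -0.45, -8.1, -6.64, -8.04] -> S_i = Random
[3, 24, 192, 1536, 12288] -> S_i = 3*8^i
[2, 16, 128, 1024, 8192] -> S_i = 2*8^i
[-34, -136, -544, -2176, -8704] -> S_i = -34*4^i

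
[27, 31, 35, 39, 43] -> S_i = 27 + 4*i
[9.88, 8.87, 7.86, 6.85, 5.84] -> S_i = 9.88 + -1.01*i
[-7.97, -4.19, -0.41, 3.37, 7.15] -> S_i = -7.97 + 3.78*i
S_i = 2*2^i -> [2, 4, 8, 16, 32]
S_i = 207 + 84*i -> [207, 291, 375, 459, 543]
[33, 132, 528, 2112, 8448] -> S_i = 33*4^i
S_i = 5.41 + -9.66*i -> [5.41, -4.25, -13.91, -23.57, -33.23]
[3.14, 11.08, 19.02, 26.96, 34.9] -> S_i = 3.14 + 7.94*i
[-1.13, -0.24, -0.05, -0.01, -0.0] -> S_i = -1.13*0.21^i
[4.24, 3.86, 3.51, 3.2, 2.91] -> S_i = 4.24*0.91^i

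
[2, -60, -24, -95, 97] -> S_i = Random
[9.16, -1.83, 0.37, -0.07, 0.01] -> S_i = 9.16*(-0.20)^i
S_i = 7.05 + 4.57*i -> [7.05, 11.62, 16.19, 20.76, 25.33]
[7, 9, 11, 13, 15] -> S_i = 7 + 2*i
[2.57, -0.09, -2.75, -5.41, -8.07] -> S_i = 2.57 + -2.66*i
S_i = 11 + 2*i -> [11, 13, 15, 17, 19]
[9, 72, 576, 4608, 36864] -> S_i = 9*8^i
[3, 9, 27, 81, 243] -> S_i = 3*3^i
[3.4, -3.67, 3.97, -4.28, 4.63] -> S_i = 3.40*(-1.08)^i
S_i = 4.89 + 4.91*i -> [4.89, 9.8, 14.71, 19.62, 24.53]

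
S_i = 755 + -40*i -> [755, 715, 675, 635, 595]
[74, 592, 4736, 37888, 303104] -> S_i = 74*8^i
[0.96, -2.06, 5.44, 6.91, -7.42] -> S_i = Random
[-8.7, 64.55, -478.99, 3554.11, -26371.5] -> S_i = -8.70*(-7.42)^i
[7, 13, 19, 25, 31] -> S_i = 7 + 6*i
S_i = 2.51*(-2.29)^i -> [2.51, -5.75, 13.16, -30.14, 69.03]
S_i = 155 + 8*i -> [155, 163, 171, 179, 187]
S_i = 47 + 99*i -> [47, 146, 245, 344, 443]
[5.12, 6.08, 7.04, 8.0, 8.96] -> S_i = 5.12 + 0.96*i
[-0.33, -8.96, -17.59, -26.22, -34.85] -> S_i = -0.33 + -8.63*i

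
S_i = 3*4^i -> [3, 12, 48, 192, 768]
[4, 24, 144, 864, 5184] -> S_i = 4*6^i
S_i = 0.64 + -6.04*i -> [0.64, -5.4, -11.44, -17.48, -23.52]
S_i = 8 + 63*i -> [8, 71, 134, 197, 260]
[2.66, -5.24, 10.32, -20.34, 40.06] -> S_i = 2.66*(-1.97)^i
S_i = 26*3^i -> [26, 78, 234, 702, 2106]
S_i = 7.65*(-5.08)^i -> [7.65, -38.86, 197.42, -1002.89, 5094.67]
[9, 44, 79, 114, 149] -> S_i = 9 + 35*i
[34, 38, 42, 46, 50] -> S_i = 34 + 4*i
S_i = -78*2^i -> [-78, -156, -312, -624, -1248]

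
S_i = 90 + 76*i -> [90, 166, 242, 318, 394]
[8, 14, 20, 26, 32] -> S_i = 8 + 6*i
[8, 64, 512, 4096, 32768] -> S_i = 8*8^i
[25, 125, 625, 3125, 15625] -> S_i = 25*5^i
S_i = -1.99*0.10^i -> [-1.99, -0.2, -0.02, -0.0, -0.0]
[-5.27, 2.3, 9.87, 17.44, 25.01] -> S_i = -5.27 + 7.57*i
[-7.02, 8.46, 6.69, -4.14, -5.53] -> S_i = Random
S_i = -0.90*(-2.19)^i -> [-0.9, 1.97, -4.32, 9.45, -20.7]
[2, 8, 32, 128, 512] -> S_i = 2*4^i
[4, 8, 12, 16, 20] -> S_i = 4 + 4*i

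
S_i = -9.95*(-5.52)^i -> [-9.95, 54.92, -303.18, 1673.56, -9238.03]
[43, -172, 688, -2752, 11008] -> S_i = 43*-4^i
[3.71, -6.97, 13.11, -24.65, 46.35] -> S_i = 3.71*(-1.88)^i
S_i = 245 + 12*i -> [245, 257, 269, 281, 293]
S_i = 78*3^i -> [78, 234, 702, 2106, 6318]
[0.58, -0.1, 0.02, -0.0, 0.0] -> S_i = 0.58*(-0.17)^i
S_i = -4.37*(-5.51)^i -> [-4.37, 24.08, -132.67, 731.03, -4027.98]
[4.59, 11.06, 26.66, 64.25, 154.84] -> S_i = 4.59*2.41^i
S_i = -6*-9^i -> [-6, 54, -486, 4374, -39366]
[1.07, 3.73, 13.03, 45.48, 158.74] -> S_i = 1.07*3.49^i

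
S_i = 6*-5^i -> [6, -30, 150, -750, 3750]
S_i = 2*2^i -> [2, 4, 8, 16, 32]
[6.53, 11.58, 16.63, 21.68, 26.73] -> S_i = 6.53 + 5.05*i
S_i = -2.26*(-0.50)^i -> [-2.26, 1.13, -0.56, 0.28, -0.14]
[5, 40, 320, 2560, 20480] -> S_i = 5*8^i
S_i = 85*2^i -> [85, 170, 340, 680, 1360]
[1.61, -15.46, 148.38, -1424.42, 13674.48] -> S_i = 1.61*(-9.60)^i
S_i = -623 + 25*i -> [-623, -598, -573, -548, -523]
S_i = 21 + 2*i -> [21, 23, 25, 27, 29]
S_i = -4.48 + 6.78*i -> [-4.48, 2.3, 9.08, 15.86, 22.64]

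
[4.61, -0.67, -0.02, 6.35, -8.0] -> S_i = Random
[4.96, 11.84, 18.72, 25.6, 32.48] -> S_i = 4.96 + 6.88*i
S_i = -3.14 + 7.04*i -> [-3.14, 3.9, 10.94, 17.98, 25.02]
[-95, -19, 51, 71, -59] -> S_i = Random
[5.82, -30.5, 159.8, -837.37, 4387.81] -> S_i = 5.82*(-5.24)^i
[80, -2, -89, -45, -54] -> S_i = Random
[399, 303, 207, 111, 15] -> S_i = 399 + -96*i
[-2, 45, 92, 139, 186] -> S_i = -2 + 47*i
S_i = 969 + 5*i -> [969, 974, 979, 984, 989]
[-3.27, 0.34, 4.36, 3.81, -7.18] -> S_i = Random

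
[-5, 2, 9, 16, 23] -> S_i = -5 + 7*i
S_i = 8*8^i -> [8, 64, 512, 4096, 32768]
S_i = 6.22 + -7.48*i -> [6.22, -1.26, -8.74, -16.22, -23.7]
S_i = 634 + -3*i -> [634, 631, 628, 625, 622]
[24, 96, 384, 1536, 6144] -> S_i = 24*4^i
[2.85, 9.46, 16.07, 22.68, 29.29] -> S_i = 2.85 + 6.61*i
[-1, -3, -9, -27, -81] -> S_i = -1*3^i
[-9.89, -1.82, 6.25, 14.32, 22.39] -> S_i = -9.89 + 8.07*i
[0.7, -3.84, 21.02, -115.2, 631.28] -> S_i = 0.70*(-5.48)^i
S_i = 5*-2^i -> [5, -10, 20, -40, 80]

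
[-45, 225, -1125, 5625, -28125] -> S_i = -45*-5^i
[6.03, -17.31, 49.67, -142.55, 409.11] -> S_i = 6.03*(-2.87)^i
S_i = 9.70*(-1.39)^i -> [9.7, -13.48, 18.74, -26.05, 36.21]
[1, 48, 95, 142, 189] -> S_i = 1 + 47*i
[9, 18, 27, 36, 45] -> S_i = 9 + 9*i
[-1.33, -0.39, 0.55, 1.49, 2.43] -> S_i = -1.33 + 0.94*i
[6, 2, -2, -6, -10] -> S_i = 6 + -4*i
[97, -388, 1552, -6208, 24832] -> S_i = 97*-4^i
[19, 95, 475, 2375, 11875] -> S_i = 19*5^i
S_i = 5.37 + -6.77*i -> [5.37, -1.4, -8.17, -14.94, -21.71]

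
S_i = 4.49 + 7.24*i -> [4.49, 11.73, 18.97, 26.21, 33.45]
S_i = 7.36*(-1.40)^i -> [7.36, -10.3, 14.43, -20.2, 28.27]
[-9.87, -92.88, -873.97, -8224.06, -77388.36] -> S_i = -9.87*9.41^i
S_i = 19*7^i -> [19, 133, 931, 6517, 45619]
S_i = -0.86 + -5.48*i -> [-0.86, -6.34, -11.82, -17.3, -22.78]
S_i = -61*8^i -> [-61, -488, -3904, -31232, -249856]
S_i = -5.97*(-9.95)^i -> [-5.97, 59.4, -591.04, 5880.9, -58514.93]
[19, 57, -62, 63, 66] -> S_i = Random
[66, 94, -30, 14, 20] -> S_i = Random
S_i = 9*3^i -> [9, 27, 81, 243, 729]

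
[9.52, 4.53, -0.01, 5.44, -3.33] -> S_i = Random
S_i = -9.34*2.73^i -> [-9.34, -25.5, -69.61, -190.04, -518.8]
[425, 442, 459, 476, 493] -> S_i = 425 + 17*i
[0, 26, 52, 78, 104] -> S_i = 0 + 26*i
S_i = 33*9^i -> [33, 297, 2673, 24057, 216513]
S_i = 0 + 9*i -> [0, 9, 18, 27, 36]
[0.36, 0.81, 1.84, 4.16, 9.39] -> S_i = 0.36*2.26^i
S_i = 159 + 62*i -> [159, 221, 283, 345, 407]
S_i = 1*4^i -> [1, 4, 16, 64, 256]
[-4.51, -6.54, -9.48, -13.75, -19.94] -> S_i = -4.51*1.45^i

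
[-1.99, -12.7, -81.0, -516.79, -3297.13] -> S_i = -1.99*6.38^i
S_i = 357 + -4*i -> [357, 353, 349, 345, 341]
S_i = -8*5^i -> [-8, -40, -200, -1000, -5000]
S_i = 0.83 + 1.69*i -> [0.83, 2.52, 4.21, 5.9, 7.59]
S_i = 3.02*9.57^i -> [3.02, 28.9, 276.59, 2646.93, 25331.14]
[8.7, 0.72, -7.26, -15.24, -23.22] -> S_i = 8.70 + -7.98*i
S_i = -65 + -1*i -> [-65, -66, -67, -68, -69]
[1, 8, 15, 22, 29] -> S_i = 1 + 7*i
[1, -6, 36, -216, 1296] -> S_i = 1*-6^i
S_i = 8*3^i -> [8, 24, 72, 216, 648]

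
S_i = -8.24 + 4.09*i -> [-8.24, -4.15, -0.06, 4.03, 8.12]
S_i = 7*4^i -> [7, 28, 112, 448, 1792]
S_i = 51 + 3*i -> [51, 54, 57, 60, 63]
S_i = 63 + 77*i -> [63, 140, 217, 294, 371]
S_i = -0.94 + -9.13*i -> [-0.94, -10.07, -19.2, -28.33, -37.46]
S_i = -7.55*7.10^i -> [-7.55, -53.6, -380.6, -2702.23, -19185.82]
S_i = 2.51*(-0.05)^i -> [2.51, -0.13, 0.01, -0.0, 0.0]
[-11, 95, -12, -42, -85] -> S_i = Random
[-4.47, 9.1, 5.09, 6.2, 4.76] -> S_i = Random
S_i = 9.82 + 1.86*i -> [9.82, 11.68, 13.54, 15.4, 17.26]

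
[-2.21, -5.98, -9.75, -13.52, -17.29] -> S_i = -2.21 + -3.77*i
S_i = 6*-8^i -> [6, -48, 384, -3072, 24576]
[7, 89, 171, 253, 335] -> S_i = 7 + 82*i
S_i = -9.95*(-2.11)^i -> [-9.95, 20.99, -44.3, 93.47, -197.22]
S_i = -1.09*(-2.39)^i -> [-1.09, 2.61, -6.23, 14.88, -35.56]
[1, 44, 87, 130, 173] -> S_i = 1 + 43*i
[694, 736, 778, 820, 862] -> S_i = 694 + 42*i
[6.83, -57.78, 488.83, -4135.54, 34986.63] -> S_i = 6.83*(-8.46)^i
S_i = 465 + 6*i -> [465, 471, 477, 483, 489]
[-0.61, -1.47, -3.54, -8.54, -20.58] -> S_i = -0.61*2.41^i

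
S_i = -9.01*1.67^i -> [-9.01, -15.05, -25.13, -41.96, -70.08]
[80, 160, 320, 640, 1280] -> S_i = 80*2^i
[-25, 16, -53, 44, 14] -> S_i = Random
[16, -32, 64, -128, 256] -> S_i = 16*-2^i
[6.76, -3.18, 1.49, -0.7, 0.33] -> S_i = 6.76*(-0.47)^i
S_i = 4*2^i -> [4, 8, 16, 32, 64]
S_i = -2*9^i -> [-2, -18, -162, -1458, -13122]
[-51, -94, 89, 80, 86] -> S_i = Random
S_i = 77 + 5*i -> [77, 82, 87, 92, 97]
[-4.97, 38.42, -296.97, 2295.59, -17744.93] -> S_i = -4.97*(-7.73)^i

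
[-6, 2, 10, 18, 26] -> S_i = -6 + 8*i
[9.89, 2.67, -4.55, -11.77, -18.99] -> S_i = 9.89 + -7.22*i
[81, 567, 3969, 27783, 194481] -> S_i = 81*7^i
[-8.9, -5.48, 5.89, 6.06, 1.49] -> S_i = Random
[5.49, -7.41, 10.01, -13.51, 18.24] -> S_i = 5.49*(-1.35)^i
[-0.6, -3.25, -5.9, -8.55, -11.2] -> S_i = -0.60 + -2.65*i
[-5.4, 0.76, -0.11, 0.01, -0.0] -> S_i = -5.40*(-0.14)^i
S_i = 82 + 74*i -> [82, 156, 230, 304, 378]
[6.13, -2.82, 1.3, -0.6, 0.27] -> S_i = 6.13*(-0.46)^i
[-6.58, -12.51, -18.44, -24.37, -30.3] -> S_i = -6.58 + -5.93*i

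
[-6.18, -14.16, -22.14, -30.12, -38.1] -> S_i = -6.18 + -7.98*i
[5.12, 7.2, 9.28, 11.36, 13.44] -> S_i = 5.12 + 2.08*i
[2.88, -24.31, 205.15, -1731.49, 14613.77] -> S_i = 2.88*(-8.44)^i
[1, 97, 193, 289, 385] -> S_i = 1 + 96*i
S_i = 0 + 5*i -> [0, 5, 10, 15, 20]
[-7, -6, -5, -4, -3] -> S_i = -7 + 1*i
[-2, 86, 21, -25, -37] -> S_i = Random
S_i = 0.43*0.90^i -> [0.43, 0.39, 0.35, 0.31, 0.28]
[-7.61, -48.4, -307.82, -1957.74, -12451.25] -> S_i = -7.61*6.36^i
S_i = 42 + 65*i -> [42, 107, 172, 237, 302]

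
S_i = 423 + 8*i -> [423, 431, 439, 447, 455]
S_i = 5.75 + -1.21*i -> [5.75, 4.54, 3.33, 2.12, 0.91]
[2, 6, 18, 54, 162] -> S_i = 2*3^i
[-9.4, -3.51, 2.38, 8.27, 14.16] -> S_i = -9.40 + 5.89*i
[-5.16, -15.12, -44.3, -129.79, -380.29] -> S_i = -5.16*2.93^i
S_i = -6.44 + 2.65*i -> [-6.44, -3.79, -1.14, 1.51, 4.16]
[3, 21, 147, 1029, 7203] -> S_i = 3*7^i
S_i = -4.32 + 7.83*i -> [-4.32, 3.51, 11.34, 19.17, 27.0]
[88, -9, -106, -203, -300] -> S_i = 88 + -97*i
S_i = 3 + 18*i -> [3, 21, 39, 57, 75]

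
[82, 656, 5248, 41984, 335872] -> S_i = 82*8^i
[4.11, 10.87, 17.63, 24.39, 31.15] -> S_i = 4.11 + 6.76*i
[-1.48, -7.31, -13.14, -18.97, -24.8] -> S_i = -1.48 + -5.83*i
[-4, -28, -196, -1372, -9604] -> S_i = -4*7^i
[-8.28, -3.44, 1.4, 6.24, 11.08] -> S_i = -8.28 + 4.84*i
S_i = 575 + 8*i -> [575, 583, 591, 599, 607]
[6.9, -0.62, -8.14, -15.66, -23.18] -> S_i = 6.90 + -7.52*i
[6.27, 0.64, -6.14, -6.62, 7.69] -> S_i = Random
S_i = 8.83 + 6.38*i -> [8.83, 15.21, 21.59, 27.97, 34.35]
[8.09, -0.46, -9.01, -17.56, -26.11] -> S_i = 8.09 + -8.55*i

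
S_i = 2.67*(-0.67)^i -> [2.67, -1.79, 1.2, -0.8, 0.54]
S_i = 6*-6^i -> [6, -36, 216, -1296, 7776]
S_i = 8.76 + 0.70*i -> [8.76, 9.46, 10.16, 10.86, 11.56]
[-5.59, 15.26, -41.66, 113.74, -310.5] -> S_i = -5.59*(-2.73)^i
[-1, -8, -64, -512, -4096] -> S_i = -1*8^i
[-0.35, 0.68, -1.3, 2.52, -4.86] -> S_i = -0.35*(-1.93)^i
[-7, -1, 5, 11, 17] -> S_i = -7 + 6*i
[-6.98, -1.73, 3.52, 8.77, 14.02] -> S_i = -6.98 + 5.25*i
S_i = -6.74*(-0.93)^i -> [-6.74, 6.27, -5.83, 5.42, -5.04]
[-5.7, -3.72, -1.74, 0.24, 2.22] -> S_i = -5.70 + 1.98*i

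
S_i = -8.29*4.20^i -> [-8.29, -34.82, -146.24, -614.19, -2579.6]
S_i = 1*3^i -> [1, 3, 9, 27, 81]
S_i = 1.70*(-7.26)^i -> [1.7, -12.34, 89.6, -650.52, 4722.75]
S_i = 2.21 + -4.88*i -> [2.21, -2.67, -7.55, -12.43, -17.31]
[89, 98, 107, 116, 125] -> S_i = 89 + 9*i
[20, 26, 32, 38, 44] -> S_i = 20 + 6*i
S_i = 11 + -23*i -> [11, -12, -35, -58, -81]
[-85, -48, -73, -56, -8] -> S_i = Random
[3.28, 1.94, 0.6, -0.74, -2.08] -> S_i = 3.28 + -1.34*i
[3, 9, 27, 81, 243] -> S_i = 3*3^i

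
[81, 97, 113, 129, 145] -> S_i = 81 + 16*i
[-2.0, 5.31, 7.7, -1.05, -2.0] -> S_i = Random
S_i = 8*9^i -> [8, 72, 648, 5832, 52488]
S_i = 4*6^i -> [4, 24, 144, 864, 5184]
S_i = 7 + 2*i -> [7, 9, 11, 13, 15]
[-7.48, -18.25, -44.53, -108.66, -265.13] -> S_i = -7.48*2.44^i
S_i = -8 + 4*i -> [-8, -4, 0, 4, 8]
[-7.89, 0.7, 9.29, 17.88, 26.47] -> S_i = -7.89 + 8.59*i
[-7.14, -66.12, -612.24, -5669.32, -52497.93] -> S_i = -7.14*9.26^i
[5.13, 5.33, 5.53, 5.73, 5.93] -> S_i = 5.13 + 0.20*i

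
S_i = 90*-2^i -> [90, -180, 360, -720, 1440]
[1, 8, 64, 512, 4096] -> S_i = 1*8^i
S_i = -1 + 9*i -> [-1, 8, 17, 26, 35]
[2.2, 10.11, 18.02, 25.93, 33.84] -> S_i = 2.20 + 7.91*i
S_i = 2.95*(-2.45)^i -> [2.95, -7.23, 17.71, -43.38, 106.29]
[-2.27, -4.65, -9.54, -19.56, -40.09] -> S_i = -2.27*2.05^i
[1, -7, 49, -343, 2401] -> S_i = 1*-7^i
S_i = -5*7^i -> [-5, -35, -245, -1715, -12005]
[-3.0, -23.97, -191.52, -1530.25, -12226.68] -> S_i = -3.00*7.99^i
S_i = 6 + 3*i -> [6, 9, 12, 15, 18]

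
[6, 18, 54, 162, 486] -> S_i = 6*3^i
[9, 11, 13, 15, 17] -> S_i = 9 + 2*i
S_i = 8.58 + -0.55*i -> [8.58, 8.03, 7.48, 6.93, 6.38]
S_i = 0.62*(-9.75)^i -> [0.62, -6.04, 58.94, -574.65, 5602.86]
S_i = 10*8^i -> [10, 80, 640, 5120, 40960]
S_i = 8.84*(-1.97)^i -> [8.84, -17.41, 34.31, -67.59, 133.14]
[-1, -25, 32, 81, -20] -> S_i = Random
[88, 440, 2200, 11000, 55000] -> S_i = 88*5^i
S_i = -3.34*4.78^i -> [-3.34, -15.97, -76.31, -364.78, -1743.64]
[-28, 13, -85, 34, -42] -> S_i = Random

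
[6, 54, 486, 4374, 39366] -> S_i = 6*9^i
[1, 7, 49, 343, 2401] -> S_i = 1*7^i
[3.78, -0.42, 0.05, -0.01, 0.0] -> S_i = 3.78*(-0.11)^i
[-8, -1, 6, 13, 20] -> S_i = -8 + 7*i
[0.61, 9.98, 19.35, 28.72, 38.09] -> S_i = 0.61 + 9.37*i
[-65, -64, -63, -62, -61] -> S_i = -65 + 1*i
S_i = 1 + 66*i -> [1, 67, 133, 199, 265]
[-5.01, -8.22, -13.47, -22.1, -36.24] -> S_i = -5.01*1.64^i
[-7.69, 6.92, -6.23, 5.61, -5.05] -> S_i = -7.69*(-0.90)^i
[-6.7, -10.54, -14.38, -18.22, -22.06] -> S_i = -6.70 + -3.84*i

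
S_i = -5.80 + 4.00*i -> [-5.8, -1.8, 2.2, 6.2, 10.2]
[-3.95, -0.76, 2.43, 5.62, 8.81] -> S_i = -3.95 + 3.19*i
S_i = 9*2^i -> [9, 18, 36, 72, 144]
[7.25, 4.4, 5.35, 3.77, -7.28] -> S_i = Random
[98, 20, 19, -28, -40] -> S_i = Random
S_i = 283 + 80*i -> [283, 363, 443, 523, 603]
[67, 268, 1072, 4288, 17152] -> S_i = 67*4^i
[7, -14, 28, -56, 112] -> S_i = 7*-2^i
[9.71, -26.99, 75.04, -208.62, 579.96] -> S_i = 9.71*(-2.78)^i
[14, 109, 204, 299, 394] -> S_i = 14 + 95*i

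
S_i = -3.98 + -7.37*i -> [-3.98, -11.35, -18.72, -26.09, -33.46]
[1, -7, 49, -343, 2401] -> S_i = 1*-7^i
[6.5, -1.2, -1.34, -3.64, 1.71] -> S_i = Random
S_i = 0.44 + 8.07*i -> [0.44, 8.51, 16.58, 24.65, 32.72]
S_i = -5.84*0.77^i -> [-5.84, -4.5, -3.46, -2.67, -2.05]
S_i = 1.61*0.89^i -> [1.61, 1.43, 1.28, 1.14, 1.01]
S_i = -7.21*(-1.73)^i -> [-7.21, 12.47, -21.58, 37.33, -64.58]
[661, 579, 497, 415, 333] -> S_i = 661 + -82*i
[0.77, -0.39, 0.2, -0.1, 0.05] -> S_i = 0.77*(-0.51)^i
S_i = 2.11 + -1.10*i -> [2.11, 1.01, -0.09, -1.19, -2.29]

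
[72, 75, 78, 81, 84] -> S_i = 72 + 3*i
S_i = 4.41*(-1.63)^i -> [4.41, -7.19, 11.72, -19.1, 31.13]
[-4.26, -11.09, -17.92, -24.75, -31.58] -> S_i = -4.26 + -6.83*i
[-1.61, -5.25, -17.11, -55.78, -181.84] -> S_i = -1.61*3.26^i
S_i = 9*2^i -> [9, 18, 36, 72, 144]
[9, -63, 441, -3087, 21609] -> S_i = 9*-7^i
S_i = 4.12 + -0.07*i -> [4.12, 4.05, 3.98, 3.91, 3.84]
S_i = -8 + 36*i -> [-8, 28, 64, 100, 136]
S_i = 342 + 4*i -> [342, 346, 350, 354, 358]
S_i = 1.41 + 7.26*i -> [1.41, 8.67, 15.93, 23.19, 30.45]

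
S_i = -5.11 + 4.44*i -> [-5.11, -0.67, 3.77, 8.21, 12.65]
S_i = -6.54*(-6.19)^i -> [-6.54, 40.48, -250.59, 1551.14, -9601.53]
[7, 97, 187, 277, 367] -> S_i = 7 + 90*i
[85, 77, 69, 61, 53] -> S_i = 85 + -8*i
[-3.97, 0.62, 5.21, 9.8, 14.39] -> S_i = -3.97 + 4.59*i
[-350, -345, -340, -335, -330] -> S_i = -350 + 5*i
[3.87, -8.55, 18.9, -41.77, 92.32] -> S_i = 3.87*(-2.21)^i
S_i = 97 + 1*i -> [97, 98, 99, 100, 101]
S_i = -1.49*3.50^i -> [-1.49, -5.22, -18.25, -63.88, -223.59]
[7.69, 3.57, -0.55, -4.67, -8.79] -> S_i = 7.69 + -4.12*i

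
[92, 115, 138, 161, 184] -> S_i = 92 + 23*i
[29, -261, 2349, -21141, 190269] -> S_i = 29*-9^i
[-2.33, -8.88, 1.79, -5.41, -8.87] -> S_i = Random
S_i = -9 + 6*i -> [-9, -3, 3, 9, 15]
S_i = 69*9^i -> [69, 621, 5589, 50301, 452709]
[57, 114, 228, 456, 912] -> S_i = 57*2^i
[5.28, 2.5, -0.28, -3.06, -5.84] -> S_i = 5.28 + -2.78*i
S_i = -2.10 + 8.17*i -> [-2.1, 6.07, 14.24, 22.41, 30.58]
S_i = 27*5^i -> [27, 135, 675, 3375, 16875]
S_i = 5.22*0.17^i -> [5.22, 0.89, 0.15, 0.03, 0.0]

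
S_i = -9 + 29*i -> [-9, 20, 49, 78, 107]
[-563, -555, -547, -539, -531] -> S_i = -563 + 8*i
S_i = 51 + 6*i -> [51, 57, 63, 69, 75]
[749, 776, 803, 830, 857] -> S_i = 749 + 27*i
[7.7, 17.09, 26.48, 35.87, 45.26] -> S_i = 7.70 + 9.39*i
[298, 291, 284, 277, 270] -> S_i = 298 + -7*i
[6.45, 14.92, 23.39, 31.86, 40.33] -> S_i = 6.45 + 8.47*i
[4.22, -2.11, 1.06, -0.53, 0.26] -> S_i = 4.22*(-0.50)^i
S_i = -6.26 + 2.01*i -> [-6.26, -4.25, -2.24, -0.23, 1.78]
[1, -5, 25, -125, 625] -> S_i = 1*-5^i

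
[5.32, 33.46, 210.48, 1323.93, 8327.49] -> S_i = 5.32*6.29^i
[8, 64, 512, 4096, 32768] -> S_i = 8*8^i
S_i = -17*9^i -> [-17, -153, -1377, -12393, -111537]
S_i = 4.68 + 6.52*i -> [4.68, 11.2, 17.72, 24.24, 30.76]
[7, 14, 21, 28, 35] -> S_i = 7 + 7*i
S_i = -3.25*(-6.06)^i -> [-3.25, 19.7, -119.35, 723.27, -4383.02]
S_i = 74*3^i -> [74, 222, 666, 1998, 5994]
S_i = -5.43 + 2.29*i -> [-5.43, -3.14, -0.85, 1.44, 3.73]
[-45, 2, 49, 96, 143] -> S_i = -45 + 47*i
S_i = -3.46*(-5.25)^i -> [-3.46, 18.16, -95.37, 500.67, -2628.53]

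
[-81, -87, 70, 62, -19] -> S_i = Random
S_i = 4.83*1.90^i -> [4.83, 9.18, 17.44, 33.13, 62.95]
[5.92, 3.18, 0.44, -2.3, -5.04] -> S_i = 5.92 + -2.74*i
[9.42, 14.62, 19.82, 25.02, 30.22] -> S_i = 9.42 + 5.20*i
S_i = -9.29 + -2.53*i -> [-9.29, -11.82, -14.35, -16.88, -19.41]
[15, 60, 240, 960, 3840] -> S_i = 15*4^i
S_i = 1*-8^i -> [1, -8, 64, -512, 4096]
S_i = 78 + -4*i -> [78, 74, 70, 66, 62]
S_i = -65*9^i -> [-65, -585, -5265, -47385, -426465]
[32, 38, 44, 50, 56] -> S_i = 32 + 6*i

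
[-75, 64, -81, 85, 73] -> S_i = Random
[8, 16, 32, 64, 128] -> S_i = 8*2^i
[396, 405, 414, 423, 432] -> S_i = 396 + 9*i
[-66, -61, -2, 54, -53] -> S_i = Random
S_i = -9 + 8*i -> [-9, -1, 7, 15, 23]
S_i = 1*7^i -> [1, 7, 49, 343, 2401]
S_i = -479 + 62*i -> [-479, -417, -355, -293, -231]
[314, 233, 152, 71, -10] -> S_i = 314 + -81*i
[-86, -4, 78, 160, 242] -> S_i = -86 + 82*i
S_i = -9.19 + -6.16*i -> [-9.19, -15.35, -21.51, -27.67, -33.83]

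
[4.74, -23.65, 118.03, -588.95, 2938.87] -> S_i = 4.74*(-4.99)^i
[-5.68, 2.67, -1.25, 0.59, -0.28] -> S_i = -5.68*(-0.47)^i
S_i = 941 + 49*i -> [941, 990, 1039, 1088, 1137]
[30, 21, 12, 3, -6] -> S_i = 30 + -9*i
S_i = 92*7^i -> [92, 644, 4508, 31556, 220892]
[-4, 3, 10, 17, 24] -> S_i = -4 + 7*i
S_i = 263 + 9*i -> [263, 272, 281, 290, 299]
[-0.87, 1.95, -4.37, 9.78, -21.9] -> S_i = -0.87*(-2.24)^i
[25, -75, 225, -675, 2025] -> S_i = 25*-3^i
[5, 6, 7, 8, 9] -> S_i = 5 + 1*i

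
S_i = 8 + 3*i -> [8, 11, 14, 17, 20]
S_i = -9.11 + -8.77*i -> [-9.11, -17.88, -26.65, -35.42, -44.19]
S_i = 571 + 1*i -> [571, 572, 573, 574, 575]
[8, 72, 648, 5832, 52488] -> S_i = 8*9^i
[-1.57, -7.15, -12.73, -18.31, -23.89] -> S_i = -1.57 + -5.58*i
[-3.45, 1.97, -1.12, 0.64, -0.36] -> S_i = -3.45*(-0.57)^i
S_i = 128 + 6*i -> [128, 134, 140, 146, 152]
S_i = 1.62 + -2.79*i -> [1.62, -1.17, -3.96, -6.75, -9.54]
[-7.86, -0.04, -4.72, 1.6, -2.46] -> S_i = Random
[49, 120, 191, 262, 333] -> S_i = 49 + 71*i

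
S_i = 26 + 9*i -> [26, 35, 44, 53, 62]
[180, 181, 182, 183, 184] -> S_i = 180 + 1*i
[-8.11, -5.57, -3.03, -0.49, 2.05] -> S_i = -8.11 + 2.54*i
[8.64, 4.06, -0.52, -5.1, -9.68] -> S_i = 8.64 + -4.58*i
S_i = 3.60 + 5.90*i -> [3.6, 9.5, 15.4, 21.3, 27.2]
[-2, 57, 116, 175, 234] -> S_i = -2 + 59*i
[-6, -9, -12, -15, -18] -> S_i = -6 + -3*i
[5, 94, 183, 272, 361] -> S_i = 5 + 89*i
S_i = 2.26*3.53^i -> [2.26, 7.98, 28.16, 99.41, 350.92]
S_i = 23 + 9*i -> [23, 32, 41, 50, 59]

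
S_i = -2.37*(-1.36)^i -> [-2.37, 3.22, -4.38, 5.96, -8.11]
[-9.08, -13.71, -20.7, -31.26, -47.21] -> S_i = -9.08*1.51^i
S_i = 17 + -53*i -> [17, -36, -89, -142, -195]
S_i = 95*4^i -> [95, 380, 1520, 6080, 24320]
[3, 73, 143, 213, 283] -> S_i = 3 + 70*i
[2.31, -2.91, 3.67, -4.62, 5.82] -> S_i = 2.31*(-1.26)^i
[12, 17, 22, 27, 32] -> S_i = 12 + 5*i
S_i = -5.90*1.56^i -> [-5.9, -9.2, -14.36, -22.4, -34.94]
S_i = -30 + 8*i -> [-30, -22, -14, -6, 2]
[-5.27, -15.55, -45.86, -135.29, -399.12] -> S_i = -5.27*2.95^i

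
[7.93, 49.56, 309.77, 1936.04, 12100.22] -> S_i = 7.93*6.25^i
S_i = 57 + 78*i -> [57, 135, 213, 291, 369]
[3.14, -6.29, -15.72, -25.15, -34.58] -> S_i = 3.14 + -9.43*i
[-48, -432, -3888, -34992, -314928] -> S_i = -48*9^i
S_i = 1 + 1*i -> [1, 2, 3, 4, 5]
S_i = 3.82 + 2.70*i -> [3.82, 6.52, 9.22, 11.92, 14.62]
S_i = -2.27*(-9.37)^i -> [-2.27, 21.27, -199.3, 1867.43, -17497.83]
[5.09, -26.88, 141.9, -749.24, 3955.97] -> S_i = 5.09*(-5.28)^i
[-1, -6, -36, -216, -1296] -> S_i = -1*6^i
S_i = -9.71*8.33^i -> [-9.71, -80.88, -673.77, -5612.47, -46751.9]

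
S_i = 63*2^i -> [63, 126, 252, 504, 1008]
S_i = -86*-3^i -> [-86, 258, -774, 2322, -6966]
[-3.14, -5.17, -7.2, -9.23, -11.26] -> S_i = -3.14 + -2.03*i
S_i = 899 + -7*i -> [899, 892, 885, 878, 871]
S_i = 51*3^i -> [51, 153, 459, 1377, 4131]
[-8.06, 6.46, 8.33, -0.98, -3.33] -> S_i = Random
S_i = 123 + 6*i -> [123, 129, 135, 141, 147]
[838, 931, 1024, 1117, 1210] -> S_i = 838 + 93*i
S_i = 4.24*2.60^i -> [4.24, 11.02, 28.66, 74.52, 193.76]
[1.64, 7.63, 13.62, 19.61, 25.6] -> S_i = 1.64 + 5.99*i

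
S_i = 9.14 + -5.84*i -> [9.14, 3.3, -2.54, -8.38, -14.22]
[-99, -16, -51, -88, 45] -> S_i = Random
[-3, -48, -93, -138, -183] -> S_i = -3 + -45*i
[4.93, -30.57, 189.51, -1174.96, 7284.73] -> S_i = 4.93*(-6.20)^i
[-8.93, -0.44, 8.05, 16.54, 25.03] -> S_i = -8.93 + 8.49*i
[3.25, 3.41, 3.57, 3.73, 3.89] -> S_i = 3.25 + 0.16*i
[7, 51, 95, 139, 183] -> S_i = 7 + 44*i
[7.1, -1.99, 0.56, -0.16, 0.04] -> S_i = 7.10*(-0.28)^i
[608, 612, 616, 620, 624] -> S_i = 608 + 4*i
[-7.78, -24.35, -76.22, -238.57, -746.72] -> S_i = -7.78*3.13^i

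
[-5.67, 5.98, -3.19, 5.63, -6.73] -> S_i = Random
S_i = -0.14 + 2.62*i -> [-0.14, 2.48, 5.1, 7.72, 10.34]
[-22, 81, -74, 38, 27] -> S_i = Random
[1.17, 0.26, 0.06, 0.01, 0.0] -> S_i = 1.17*0.22^i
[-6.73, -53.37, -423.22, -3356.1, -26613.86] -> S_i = -6.73*7.93^i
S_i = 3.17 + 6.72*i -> [3.17, 9.89, 16.61, 23.33, 30.05]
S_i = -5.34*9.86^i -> [-5.34, -52.65, -519.15, -5118.85, -50471.81]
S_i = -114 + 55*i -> [-114, -59, -4, 51, 106]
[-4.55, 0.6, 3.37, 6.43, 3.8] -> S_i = Random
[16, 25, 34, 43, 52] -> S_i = 16 + 9*i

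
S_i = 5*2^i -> [5, 10, 20, 40, 80]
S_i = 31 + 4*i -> [31, 35, 39, 43, 47]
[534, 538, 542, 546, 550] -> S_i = 534 + 4*i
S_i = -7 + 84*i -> [-7, 77, 161, 245, 329]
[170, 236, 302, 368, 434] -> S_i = 170 + 66*i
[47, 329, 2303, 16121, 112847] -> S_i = 47*7^i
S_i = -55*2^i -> [-55, -110, -220, -440, -880]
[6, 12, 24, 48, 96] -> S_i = 6*2^i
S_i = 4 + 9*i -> [4, 13, 22, 31, 40]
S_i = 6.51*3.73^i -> [6.51, 24.28, 90.57, 337.84, 1260.13]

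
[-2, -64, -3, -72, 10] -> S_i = Random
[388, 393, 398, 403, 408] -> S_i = 388 + 5*i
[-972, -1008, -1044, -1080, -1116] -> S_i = -972 + -36*i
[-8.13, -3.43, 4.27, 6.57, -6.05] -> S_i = Random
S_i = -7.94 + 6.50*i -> [-7.94, -1.44, 5.06, 11.56, 18.06]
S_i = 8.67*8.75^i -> [8.67, 75.86, 663.8, 5808.22, 50821.95]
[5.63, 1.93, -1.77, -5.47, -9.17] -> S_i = 5.63 + -3.70*i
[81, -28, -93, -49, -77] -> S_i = Random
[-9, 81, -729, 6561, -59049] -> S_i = -9*-9^i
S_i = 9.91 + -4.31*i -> [9.91, 5.6, 1.29, -3.02, -7.33]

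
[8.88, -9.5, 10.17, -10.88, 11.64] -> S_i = 8.88*(-1.07)^i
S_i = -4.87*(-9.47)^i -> [-4.87, 46.12, -436.75, 4135.98, -39167.77]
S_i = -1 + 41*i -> [-1, 40, 81, 122, 163]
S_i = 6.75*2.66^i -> [6.75, 17.96, 47.76, 127.04, 337.93]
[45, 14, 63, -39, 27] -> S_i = Random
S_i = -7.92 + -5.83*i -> [-7.92, -13.75, -19.58, -25.41, -31.24]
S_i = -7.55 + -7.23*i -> [-7.55, -14.78, -22.01, -29.24, -36.47]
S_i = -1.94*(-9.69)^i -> [-1.94, 18.8, -182.16, 1765.12, -17103.97]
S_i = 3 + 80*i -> [3, 83, 163, 243, 323]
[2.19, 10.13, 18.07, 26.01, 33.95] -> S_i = 2.19 + 7.94*i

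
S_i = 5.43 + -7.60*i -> [5.43, -2.17, -9.77, -17.37, -24.97]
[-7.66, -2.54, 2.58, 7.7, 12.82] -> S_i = -7.66 + 5.12*i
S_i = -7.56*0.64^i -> [-7.56, -4.84, -3.1, -1.98, -1.27]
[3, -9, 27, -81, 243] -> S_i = 3*-3^i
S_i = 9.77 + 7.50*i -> [9.77, 17.27, 24.77, 32.27, 39.77]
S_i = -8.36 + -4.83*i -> [-8.36, -13.19, -18.02, -22.85, -27.68]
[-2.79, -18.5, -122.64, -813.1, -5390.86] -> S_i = -2.79*6.63^i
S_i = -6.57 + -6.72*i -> [-6.57, -13.29, -20.01, -26.73, -33.45]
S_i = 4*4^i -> [4, 16, 64, 256, 1024]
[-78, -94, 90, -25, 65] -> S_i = Random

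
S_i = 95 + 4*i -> [95, 99, 103, 107, 111]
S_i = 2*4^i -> [2, 8, 32, 128, 512]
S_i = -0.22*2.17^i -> [-0.22, -0.48, -1.04, -2.25, -4.88]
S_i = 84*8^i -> [84, 672, 5376, 43008, 344064]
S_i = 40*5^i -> [40, 200, 1000, 5000, 25000]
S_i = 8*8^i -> [8, 64, 512, 4096, 32768]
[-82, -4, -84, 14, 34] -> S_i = Random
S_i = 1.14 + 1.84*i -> [1.14, 2.98, 4.82, 6.66, 8.5]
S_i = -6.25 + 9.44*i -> [-6.25, 3.19, 12.63, 22.07, 31.51]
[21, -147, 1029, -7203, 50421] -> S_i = 21*-7^i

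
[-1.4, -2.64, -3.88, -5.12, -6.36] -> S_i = -1.40 + -1.24*i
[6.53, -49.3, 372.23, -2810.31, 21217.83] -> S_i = 6.53*(-7.55)^i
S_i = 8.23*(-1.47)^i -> [8.23, -12.1, 17.78, -26.14, 38.43]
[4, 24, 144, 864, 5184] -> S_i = 4*6^i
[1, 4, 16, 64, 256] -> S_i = 1*4^i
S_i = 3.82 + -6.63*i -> [3.82, -2.81, -9.44, -16.07, -22.7]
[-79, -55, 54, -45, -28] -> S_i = Random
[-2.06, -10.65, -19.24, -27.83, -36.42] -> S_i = -2.06 + -8.59*i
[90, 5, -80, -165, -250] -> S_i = 90 + -85*i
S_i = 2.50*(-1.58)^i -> [2.5, -3.95, 6.24, -9.86, 15.58]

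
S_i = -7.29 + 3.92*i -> [-7.29, -3.37, 0.55, 4.47, 8.39]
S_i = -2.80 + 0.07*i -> [-2.8, -2.73, -2.66, -2.59, -2.52]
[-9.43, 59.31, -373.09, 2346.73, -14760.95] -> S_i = -9.43*(-6.29)^i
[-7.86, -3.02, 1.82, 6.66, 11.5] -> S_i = -7.86 + 4.84*i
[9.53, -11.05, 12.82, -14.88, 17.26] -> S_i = 9.53*(-1.16)^i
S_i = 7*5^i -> [7, 35, 175, 875, 4375]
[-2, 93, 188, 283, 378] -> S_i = -2 + 95*i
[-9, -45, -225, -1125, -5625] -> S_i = -9*5^i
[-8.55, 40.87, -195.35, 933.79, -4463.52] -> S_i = -8.55*(-4.78)^i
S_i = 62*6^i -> [62, 372, 2232, 13392, 80352]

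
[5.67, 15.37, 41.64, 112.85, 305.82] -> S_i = 5.67*2.71^i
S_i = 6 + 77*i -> [6, 83, 160, 237, 314]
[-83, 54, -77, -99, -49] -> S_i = Random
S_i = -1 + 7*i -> [-1, 6, 13, 20, 27]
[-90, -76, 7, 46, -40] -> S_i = Random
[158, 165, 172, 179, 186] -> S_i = 158 + 7*i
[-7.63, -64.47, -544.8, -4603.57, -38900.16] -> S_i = -7.63*8.45^i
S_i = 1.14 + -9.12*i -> [1.14, -7.98, -17.1, -26.22, -35.34]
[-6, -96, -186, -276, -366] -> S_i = -6 + -90*i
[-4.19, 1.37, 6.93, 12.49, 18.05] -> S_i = -4.19 + 5.56*i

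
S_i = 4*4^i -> [4, 16, 64, 256, 1024]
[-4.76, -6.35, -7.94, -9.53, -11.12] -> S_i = -4.76 + -1.59*i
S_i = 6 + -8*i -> [6, -2, -10, -18, -26]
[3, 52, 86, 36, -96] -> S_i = Random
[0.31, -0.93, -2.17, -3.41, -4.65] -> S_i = 0.31 + -1.24*i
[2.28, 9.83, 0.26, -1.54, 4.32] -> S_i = Random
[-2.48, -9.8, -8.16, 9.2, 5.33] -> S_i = Random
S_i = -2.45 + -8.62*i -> [-2.45, -11.07, -19.69, -28.31, -36.93]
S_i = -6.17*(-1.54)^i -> [-6.17, 9.5, -14.63, 22.53, -34.7]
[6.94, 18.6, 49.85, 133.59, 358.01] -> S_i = 6.94*2.68^i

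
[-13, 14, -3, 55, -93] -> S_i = Random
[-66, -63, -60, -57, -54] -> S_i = -66 + 3*i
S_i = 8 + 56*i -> [8, 64, 120, 176, 232]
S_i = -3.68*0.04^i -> [-3.68, -0.15, -0.01, -0.0, -0.0]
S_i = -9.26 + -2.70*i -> [-9.26, -11.96, -14.66, -17.36, -20.06]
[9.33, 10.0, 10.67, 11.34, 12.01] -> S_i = 9.33 + 0.67*i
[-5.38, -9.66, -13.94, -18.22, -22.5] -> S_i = -5.38 + -4.28*i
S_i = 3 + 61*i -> [3, 64, 125, 186, 247]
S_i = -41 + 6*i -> [-41, -35, -29, -23, -17]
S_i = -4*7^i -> [-4, -28, -196, -1372, -9604]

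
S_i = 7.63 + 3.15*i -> [7.63, 10.78, 13.93, 17.08, 20.23]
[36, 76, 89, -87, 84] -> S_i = Random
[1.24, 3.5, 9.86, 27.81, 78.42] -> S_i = 1.24*2.82^i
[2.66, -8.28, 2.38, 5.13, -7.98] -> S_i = Random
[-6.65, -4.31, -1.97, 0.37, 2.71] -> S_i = -6.65 + 2.34*i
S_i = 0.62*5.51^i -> [0.62, 3.42, 18.82, 103.72, 571.48]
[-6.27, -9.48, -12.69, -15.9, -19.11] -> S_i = -6.27 + -3.21*i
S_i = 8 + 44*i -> [8, 52, 96, 140, 184]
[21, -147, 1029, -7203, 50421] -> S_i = 21*-7^i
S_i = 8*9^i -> [8, 72, 648, 5832, 52488]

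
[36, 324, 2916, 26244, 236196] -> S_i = 36*9^i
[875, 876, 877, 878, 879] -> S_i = 875 + 1*i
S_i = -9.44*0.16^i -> [-9.44, -1.51, -0.24, -0.04, -0.01]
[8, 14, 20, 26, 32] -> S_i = 8 + 6*i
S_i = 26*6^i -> [26, 156, 936, 5616, 33696]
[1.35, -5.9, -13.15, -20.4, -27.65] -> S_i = 1.35 + -7.25*i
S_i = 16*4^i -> [16, 64, 256, 1024, 4096]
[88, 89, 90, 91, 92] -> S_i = 88 + 1*i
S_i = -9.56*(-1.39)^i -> [-9.56, 13.29, -18.47, 25.67, -35.69]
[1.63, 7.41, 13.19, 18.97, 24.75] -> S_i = 1.63 + 5.78*i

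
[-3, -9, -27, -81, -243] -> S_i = -3*3^i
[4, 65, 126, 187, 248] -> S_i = 4 + 61*i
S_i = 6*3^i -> [6, 18, 54, 162, 486]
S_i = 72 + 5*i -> [72, 77, 82, 87, 92]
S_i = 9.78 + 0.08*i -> [9.78, 9.86, 9.94, 10.02, 10.1]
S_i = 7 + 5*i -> [7, 12, 17, 22, 27]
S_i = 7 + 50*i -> [7, 57, 107, 157, 207]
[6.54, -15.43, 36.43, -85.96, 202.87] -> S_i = 6.54*(-2.36)^i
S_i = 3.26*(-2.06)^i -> [3.26, -6.72, 13.83, -28.5, 58.71]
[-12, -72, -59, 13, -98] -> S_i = Random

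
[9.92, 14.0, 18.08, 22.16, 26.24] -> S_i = 9.92 + 4.08*i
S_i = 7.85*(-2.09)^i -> [7.85, -16.41, 34.29, -71.67, 149.78]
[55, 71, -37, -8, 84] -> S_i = Random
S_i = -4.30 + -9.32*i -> [-4.3, -13.62, -22.94, -32.26, -41.58]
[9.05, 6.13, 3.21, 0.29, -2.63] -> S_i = 9.05 + -2.92*i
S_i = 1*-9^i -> [1, -9, 81, -729, 6561]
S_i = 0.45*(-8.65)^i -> [0.45, -3.89, 33.67, -291.25, 2519.28]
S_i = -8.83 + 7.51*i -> [-8.83, -1.32, 6.19, 13.7, 21.21]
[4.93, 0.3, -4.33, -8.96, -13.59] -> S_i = 4.93 + -4.63*i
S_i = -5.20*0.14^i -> [-5.2, -0.73, -0.1, -0.01, -0.0]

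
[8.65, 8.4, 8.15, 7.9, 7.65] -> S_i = 8.65 + -0.25*i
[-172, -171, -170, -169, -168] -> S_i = -172 + 1*i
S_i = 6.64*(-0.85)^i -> [6.64, -5.64, 4.8, -4.08, 3.47]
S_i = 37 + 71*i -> [37, 108, 179, 250, 321]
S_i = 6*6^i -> [6, 36, 216, 1296, 7776]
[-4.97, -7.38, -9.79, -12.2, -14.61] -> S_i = -4.97 + -2.41*i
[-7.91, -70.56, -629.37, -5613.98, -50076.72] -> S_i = -7.91*8.92^i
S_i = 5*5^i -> [5, 25, 125, 625, 3125]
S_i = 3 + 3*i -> [3, 6, 9, 12, 15]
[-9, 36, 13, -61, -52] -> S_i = Random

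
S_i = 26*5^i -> [26, 130, 650, 3250, 16250]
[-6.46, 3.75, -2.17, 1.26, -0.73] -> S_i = -6.46*(-0.58)^i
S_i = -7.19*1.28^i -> [-7.19, -9.2, -11.78, -15.08, -19.3]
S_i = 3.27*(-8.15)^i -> [3.27, -26.65, 217.2, -1770.19, 14427.07]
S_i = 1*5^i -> [1, 5, 25, 125, 625]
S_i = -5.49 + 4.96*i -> [-5.49, -0.53, 4.43, 9.39, 14.35]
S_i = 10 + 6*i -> [10, 16, 22, 28, 34]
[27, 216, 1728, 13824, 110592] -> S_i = 27*8^i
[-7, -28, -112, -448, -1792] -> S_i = -7*4^i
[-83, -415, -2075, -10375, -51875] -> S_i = -83*5^i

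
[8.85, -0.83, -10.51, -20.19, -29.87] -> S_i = 8.85 + -9.68*i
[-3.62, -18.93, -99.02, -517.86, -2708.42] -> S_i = -3.62*5.23^i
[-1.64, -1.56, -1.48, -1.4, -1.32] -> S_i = -1.64 + 0.08*i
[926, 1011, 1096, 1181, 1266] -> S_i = 926 + 85*i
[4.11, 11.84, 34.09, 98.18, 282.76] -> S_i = 4.11*2.88^i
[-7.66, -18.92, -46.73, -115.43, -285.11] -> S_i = -7.66*2.47^i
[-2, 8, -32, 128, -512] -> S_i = -2*-4^i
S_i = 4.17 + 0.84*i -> [4.17, 5.01, 5.85, 6.69, 7.53]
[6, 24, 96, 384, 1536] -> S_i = 6*4^i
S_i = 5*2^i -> [5, 10, 20, 40, 80]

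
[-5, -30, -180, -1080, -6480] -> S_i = -5*6^i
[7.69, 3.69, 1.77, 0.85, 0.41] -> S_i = 7.69*0.48^i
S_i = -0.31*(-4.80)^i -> [-0.31, 1.49, -7.14, 34.28, -164.56]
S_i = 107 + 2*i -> [107, 109, 111, 113, 115]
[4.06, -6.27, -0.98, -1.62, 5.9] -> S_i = Random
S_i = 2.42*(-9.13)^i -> [2.42, -22.09, 201.72, -1841.74, 16815.06]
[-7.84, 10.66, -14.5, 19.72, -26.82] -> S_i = -7.84*(-1.36)^i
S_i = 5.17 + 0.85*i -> [5.17, 6.02, 6.87, 7.72, 8.57]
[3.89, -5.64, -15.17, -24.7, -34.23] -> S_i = 3.89 + -9.53*i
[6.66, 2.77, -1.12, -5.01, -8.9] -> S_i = 6.66 + -3.89*i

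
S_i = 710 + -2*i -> [710, 708, 706, 704, 702]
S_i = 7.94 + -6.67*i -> [7.94, 1.27, -5.4, -12.07, -18.74]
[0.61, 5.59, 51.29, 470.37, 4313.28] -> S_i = 0.61*9.17^i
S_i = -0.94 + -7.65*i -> [-0.94, -8.59, -16.24, -23.89, -31.54]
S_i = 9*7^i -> [9, 63, 441, 3087, 21609]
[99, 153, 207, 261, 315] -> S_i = 99 + 54*i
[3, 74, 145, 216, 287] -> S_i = 3 + 71*i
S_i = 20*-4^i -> [20, -80, 320, -1280, 5120]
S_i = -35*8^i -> [-35, -280, -2240, -17920, -143360]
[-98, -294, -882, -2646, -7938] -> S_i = -98*3^i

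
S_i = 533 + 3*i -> [533, 536, 539, 542, 545]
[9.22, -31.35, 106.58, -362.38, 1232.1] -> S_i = 9.22*(-3.40)^i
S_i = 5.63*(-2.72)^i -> [5.63, -15.31, 41.65, -113.3, 308.17]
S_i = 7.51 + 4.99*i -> [7.51, 12.5, 17.49, 22.48, 27.47]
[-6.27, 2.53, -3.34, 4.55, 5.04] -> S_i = Random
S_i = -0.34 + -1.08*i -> [-0.34, -1.42, -2.5, -3.58, -4.66]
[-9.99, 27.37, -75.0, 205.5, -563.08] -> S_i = -9.99*(-2.74)^i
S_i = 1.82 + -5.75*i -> [1.82, -3.93, -9.68, -15.43, -21.18]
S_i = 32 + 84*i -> [32, 116, 200, 284, 368]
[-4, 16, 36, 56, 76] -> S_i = -4 + 20*i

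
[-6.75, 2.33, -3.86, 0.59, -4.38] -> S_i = Random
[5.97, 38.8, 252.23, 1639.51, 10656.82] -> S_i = 5.97*6.50^i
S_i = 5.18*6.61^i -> [5.18, 34.24, 226.33, 1496.01, 9888.62]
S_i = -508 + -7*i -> [-508, -515, -522, -529, -536]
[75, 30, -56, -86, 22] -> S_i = Random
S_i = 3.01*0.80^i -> [3.01, 2.41, 1.93, 1.54, 1.23]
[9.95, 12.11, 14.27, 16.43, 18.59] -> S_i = 9.95 + 2.16*i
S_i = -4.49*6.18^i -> [-4.49, -27.75, -171.48, -1059.77, -6549.38]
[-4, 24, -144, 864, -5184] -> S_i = -4*-6^i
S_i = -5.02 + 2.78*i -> [-5.02, -2.24, 0.54, 3.32, 6.1]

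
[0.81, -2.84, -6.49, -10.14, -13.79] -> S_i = 0.81 + -3.65*i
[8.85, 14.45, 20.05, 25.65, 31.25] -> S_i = 8.85 + 5.60*i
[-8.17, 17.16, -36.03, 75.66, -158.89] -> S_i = -8.17*(-2.10)^i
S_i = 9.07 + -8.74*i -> [9.07, 0.33, -8.41, -17.15, -25.89]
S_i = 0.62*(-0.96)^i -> [0.62, -0.6, 0.57, -0.55, 0.53]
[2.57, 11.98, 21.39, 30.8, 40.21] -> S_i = 2.57 + 9.41*i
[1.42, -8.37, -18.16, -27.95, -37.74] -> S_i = 1.42 + -9.79*i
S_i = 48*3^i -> [48, 144, 432, 1296, 3888]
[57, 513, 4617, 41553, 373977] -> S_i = 57*9^i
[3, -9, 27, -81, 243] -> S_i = 3*-3^i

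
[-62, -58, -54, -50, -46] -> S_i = -62 + 4*i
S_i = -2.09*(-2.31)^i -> [-2.09, 4.83, -11.15, 25.76, -59.51]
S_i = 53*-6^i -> [53, -318, 1908, -11448, 68688]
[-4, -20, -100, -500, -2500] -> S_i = -4*5^i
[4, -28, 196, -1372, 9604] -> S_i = 4*-7^i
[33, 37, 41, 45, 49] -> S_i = 33 + 4*i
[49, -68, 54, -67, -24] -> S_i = Random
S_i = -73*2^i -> [-73, -146, -292, -584, -1168]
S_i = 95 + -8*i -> [95, 87, 79, 71, 63]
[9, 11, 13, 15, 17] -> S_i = 9 + 2*i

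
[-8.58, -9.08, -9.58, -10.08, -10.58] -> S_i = -8.58 + -0.50*i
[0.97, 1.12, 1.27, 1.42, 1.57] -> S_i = 0.97 + 0.15*i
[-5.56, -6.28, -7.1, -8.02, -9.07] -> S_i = -5.56*1.13^i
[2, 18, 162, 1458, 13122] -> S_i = 2*9^i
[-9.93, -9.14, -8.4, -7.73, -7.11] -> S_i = -9.93*0.92^i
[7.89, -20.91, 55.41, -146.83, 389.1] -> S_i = 7.89*(-2.65)^i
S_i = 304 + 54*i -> [304, 358, 412, 466, 520]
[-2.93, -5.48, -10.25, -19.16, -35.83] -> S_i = -2.93*1.87^i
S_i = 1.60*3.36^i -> [1.6, 5.38, 18.06, 60.69, 203.93]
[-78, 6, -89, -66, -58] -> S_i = Random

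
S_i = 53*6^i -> [53, 318, 1908, 11448, 68688]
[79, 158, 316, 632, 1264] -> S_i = 79*2^i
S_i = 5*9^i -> [5, 45, 405, 3645, 32805]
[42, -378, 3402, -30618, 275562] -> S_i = 42*-9^i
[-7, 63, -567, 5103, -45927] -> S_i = -7*-9^i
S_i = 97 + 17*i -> [97, 114, 131, 148, 165]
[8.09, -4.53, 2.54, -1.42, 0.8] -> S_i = 8.09*(-0.56)^i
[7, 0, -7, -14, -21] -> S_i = 7 + -7*i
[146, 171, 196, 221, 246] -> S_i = 146 + 25*i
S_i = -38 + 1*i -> [-38, -37, -36, -35, -34]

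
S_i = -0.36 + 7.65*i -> [-0.36, 7.29, 14.94, 22.59, 30.24]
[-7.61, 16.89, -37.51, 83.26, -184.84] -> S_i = -7.61*(-2.22)^i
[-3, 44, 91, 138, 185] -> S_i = -3 + 47*i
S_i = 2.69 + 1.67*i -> [2.69, 4.36, 6.03, 7.7, 9.37]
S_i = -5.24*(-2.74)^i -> [-5.24, 14.36, -39.34, 107.79, -295.35]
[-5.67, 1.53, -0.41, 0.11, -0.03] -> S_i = -5.67*(-0.27)^i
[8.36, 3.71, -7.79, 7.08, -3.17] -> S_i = Random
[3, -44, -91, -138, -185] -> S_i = 3 + -47*i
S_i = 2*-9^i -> [2, -18, 162, -1458, 13122]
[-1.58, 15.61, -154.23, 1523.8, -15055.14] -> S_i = -1.58*(-9.88)^i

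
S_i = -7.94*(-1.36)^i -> [-7.94, 10.8, -14.69, 19.97, -27.16]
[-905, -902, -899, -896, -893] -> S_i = -905 + 3*i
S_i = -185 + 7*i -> [-185, -178, -171, -164, -157]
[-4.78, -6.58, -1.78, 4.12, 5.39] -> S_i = Random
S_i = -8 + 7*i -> [-8, -1, 6, 13, 20]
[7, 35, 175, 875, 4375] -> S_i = 7*5^i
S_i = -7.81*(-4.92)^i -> [-7.81, 38.43, -189.05, 930.14, -4576.27]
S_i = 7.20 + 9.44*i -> [7.2, 16.64, 26.08, 35.52, 44.96]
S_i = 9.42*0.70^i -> [9.42, 6.59, 4.62, 3.23, 2.26]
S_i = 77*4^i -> [77, 308, 1232, 4928, 19712]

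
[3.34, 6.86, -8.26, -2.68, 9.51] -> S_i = Random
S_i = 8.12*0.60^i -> [8.12, 4.87, 2.92, 1.75, 1.05]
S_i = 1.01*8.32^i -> [1.01, 8.4, 69.91, 581.69, 4839.66]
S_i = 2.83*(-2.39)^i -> [2.83, -6.76, 16.17, -38.63, 92.34]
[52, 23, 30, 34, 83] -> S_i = Random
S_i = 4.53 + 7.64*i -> [4.53, 12.17, 19.81, 27.45, 35.09]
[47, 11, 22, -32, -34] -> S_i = Random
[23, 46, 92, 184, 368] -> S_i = 23*2^i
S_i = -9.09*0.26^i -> [-9.09, -2.36, -0.61, -0.16, -0.04]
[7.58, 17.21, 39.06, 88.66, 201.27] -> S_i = 7.58*2.27^i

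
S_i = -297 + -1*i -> [-297, -298, -299, -300, -301]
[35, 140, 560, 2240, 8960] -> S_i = 35*4^i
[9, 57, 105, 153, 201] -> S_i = 9 + 48*i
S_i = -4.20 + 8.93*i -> [-4.2, 4.73, 13.66, 22.59, 31.52]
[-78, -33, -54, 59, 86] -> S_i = Random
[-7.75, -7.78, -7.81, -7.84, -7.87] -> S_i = -7.75 + -0.03*i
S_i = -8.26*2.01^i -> [-8.26, -16.6, -33.37, -67.08, -134.82]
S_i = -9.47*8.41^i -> [-9.47, -79.64, -669.8, -5632.98, -47373.34]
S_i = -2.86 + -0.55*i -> [-2.86, -3.41, -3.96, -4.51, -5.06]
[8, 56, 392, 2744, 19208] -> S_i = 8*7^i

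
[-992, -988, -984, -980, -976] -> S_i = -992 + 4*i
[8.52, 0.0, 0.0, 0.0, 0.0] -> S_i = 8.52*0.00^i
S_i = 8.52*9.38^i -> [8.52, 79.92, 749.63, 7031.5, 65955.49]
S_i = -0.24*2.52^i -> [-0.24, -0.6, -1.52, -3.84, -9.68]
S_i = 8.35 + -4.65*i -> [8.35, 3.7, -0.95, -5.6, -10.25]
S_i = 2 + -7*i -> [2, -5, -12, -19, -26]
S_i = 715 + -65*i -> [715, 650, 585, 520, 455]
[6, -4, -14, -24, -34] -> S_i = 6 + -10*i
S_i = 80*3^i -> [80, 240, 720, 2160, 6480]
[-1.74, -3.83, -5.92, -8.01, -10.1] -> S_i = -1.74 + -2.09*i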